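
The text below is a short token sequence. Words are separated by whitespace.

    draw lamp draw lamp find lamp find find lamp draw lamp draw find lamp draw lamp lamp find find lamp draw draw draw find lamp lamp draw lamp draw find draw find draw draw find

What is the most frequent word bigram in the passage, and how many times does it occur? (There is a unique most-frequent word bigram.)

Bigram frequencies (highest first):
  lamp draw: 7
  draw lamp: 5
  find lamp: 5
  draw find: 5
  lamp find: 3
  draw draw: 3
  … (3 more, each ≤ 2)

"lamp draw", 7 times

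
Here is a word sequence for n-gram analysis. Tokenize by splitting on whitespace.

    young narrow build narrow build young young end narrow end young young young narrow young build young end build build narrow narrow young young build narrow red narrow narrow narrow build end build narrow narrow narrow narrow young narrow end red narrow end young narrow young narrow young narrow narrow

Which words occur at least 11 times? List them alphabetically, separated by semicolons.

Unigram counts meeting the condition (at least 11 times):
  narrow: 20
  young: 14

narrow; young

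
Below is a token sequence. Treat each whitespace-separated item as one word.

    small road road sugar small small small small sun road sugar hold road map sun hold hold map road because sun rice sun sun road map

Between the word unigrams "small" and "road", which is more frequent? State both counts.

"small": 5 occurrences
"road": 6 occurrences

"road" (6 vs 5)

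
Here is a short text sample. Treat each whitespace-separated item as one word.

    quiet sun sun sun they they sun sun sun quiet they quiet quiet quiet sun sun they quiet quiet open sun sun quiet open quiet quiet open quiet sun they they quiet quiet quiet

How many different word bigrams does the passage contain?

34 tokens → 33 bigram windows in total.
Repeated bigrams (each contributes count−1 duplicates):
  quiet quiet: 6
  sun sun: 6
  quiet open: 3
  quiet sun: 3
  sun they: 3
  they quiet: 3
  open quiet: 2
  sun quiet: 2
  … (1 more repeated)
21 duplicate windows → 33 − 21 = 12 distinct.

12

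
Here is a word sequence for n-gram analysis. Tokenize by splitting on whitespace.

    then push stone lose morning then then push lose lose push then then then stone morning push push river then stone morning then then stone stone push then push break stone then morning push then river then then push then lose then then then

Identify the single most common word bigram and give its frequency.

Bigram frequencies (highest first):
  then then: 7
  then push: 4
  push then: 4
  then stone: 3
  morning then: 2
  stone morning: 2
  … (19 more, each ≤ 2)

"then then", 7 times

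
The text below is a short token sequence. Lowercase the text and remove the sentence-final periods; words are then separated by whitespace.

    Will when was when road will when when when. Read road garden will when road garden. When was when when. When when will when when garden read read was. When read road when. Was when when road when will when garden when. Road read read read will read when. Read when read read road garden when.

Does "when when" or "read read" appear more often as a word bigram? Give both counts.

"when when": 7 occurrences
"read read": 4 occurrences

"when when" (7 vs 4)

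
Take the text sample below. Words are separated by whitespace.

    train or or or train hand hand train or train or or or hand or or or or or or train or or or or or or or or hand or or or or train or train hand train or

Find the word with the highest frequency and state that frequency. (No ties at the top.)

"or", 27 times

Unigram frequencies (highest first):
  or: 27
  train: 8
  hand: 5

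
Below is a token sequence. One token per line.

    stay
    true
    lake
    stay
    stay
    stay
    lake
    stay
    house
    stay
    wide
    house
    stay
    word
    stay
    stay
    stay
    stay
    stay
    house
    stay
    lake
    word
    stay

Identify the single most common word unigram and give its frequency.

"stay", 14 times

Unigram frequencies (highest first):
  stay: 14
  lake: 3
  house: 3
  word: 2
  true: 1
  wide: 1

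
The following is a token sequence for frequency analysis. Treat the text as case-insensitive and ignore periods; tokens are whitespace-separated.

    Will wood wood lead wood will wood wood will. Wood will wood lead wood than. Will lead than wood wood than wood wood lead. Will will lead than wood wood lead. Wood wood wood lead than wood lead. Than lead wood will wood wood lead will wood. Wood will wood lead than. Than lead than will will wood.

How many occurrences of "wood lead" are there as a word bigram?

8

Scanning the 57 overlapping bigram windows for "wood lead":
  position 3–4: wood lead
  position 12–13: wood lead
  position 23–24: wood lead
  position 30–31: wood lead
  position 34–35: wood lead
  position 37–38: wood lead
  position 44–45: wood lead
  position 50–51: wood lead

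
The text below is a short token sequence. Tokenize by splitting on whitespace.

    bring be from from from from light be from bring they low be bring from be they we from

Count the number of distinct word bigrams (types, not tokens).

19 tokens → 18 bigram windows in total.
Repeated bigrams (each contributes count−1 duplicates):
  from from: 3
  be from: 2
3 duplicate windows → 18 − 3 = 15 distinct.

15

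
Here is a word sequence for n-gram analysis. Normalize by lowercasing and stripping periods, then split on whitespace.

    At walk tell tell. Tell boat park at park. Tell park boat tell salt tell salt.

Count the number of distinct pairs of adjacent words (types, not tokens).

16 tokens → 15 bigram windows in total.
Repeated bigrams (each contributes count−1 duplicates):
  tell salt: 2
  tell tell: 2
2 duplicate windows → 15 − 2 = 13 distinct.

13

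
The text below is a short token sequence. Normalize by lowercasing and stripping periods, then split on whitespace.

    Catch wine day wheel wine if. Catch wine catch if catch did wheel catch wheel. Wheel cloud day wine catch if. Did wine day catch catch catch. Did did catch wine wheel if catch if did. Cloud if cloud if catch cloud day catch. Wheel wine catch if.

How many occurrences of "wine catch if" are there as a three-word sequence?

Scanning the 46 overlapping trigram windows for "wine catch if":
  position 8–10: wine catch if
  position 19–21: wine catch if
  position 46–48: wine catch if

3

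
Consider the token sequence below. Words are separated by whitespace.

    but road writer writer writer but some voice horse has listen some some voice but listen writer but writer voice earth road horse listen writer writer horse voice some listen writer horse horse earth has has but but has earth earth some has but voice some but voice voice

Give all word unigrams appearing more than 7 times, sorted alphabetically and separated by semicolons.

but; writer

Unigram counts meeting the condition (more than 7 times):
  but: 8
  writer: 8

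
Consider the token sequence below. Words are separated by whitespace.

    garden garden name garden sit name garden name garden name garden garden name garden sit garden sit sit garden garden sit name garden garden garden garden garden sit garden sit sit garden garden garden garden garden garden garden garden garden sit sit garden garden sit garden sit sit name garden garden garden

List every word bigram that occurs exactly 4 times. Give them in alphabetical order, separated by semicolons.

garden name; sit sit

Bigram counts meeting the condition (exactly 4 times):
  garden name: 4
  sit sit: 4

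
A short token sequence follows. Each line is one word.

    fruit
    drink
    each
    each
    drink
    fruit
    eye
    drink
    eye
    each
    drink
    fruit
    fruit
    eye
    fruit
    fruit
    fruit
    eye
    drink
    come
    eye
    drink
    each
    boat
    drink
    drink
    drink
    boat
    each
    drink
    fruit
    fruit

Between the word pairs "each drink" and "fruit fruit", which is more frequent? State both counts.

"fruit fruit" (4 vs 3)

"each drink": 3 occurrences
"fruit fruit": 4 occurrences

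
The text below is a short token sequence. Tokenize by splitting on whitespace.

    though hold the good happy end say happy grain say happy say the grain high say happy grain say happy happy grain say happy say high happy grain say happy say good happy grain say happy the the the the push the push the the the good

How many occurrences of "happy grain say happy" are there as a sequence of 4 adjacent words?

5

Scanning the 44 overlapping 4-gram windows for "happy grain say happy":
  position 8–11: happy grain say happy
  position 17–20: happy grain say happy
  position 21–24: happy grain say happy
  position 27–30: happy grain say happy
  position 33–36: happy grain say happy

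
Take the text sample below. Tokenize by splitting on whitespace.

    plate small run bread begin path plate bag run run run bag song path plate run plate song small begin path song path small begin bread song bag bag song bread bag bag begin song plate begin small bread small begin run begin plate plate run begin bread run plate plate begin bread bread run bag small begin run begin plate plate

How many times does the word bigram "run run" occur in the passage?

2

Scanning the 61 overlapping bigram windows for "run run":
  position 9–10: run run
  position 10–11: run run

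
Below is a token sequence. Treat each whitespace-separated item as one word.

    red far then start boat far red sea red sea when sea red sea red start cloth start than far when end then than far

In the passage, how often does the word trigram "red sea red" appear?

Scanning the 23 overlapping trigram windows for "red sea red":
  position 7–9: red sea red
  position 13–15: red sea red

2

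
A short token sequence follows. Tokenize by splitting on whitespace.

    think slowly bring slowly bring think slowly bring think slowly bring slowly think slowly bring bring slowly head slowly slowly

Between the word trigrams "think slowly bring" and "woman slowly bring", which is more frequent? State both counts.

"think slowly bring" (4 vs 0)

"think slowly bring": 4 occurrences
"woman slowly bring": 0 occurrences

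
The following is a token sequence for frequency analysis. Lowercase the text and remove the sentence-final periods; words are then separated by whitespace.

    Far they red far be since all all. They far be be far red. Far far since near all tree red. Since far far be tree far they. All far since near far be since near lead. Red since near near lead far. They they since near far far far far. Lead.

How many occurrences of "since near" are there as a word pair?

Scanning the 51 overlapping bigram windows for "since near":
  position 17–18: since near
  position 31–32: since near
  position 35–36: since near
  position 39–40: since near
  position 46–47: since near

5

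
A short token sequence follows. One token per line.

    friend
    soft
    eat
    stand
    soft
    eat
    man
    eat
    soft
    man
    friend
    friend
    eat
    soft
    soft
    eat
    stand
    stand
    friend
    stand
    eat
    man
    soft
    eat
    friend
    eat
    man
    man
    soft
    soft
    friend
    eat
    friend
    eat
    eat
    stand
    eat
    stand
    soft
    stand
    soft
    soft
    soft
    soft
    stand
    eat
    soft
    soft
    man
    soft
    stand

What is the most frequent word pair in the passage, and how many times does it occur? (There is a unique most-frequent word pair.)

Bigram frequencies (highest first):
  soft soft: 6
  soft eat: 4
  eat stand: 4
  friend eat: 4
  stand soft: 3
  eat man: 3
  … (16 more, each ≤ 3)

"soft soft", 6 times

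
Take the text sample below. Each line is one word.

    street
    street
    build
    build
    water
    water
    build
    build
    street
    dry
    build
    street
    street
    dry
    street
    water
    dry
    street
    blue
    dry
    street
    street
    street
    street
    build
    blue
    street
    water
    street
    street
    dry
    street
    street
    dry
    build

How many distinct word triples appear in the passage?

35 tokens → 33 trigram windows in total.
Repeated trigrams (each contributes count−1 duplicates):
  street street dry: 3
  dry street street: 2
  street dry build: 2
  street dry street: 2
  street street build: 2
  street street street: 2
7 duplicate windows → 33 − 7 = 26 distinct.

26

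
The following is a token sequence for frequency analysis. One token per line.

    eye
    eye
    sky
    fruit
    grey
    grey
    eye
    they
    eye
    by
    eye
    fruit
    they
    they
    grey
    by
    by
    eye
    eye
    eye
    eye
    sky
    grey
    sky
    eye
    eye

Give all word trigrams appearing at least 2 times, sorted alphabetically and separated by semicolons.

eye eye eye; eye eye sky

Trigram counts meeting the condition (at least 2 times):
  eye eye eye: 2
  eye eye sky: 2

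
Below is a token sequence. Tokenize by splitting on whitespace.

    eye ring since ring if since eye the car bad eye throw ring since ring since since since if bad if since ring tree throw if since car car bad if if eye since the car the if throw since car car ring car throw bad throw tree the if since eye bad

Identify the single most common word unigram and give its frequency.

Unigram frequencies (highest first):
  since: 11
  if: 8
  car: 7
  ring: 6
  eye: 5
  bad: 5
  … (3 more, each ≤ 5)

"since", 11 times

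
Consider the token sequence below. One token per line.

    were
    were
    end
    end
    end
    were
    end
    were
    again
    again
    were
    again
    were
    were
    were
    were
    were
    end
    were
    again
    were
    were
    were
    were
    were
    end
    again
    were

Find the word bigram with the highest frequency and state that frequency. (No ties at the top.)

"were were", 9 times

Bigram frequencies (highest first):
  were were: 9
  were end: 4
  again were: 4
  end were: 3
  were again: 3
  end end: 2
  … (2 more, each ≤ 1)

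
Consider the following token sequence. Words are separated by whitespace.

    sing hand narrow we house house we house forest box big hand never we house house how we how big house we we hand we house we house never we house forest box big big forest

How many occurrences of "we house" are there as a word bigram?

Scanning the 35 overlapping bigram windows for "we house":
  position 4–5: we house
  position 7–8: we house
  position 14–15: we house
  position 25–26: we house
  position 27–28: we house
  position 30–31: we house

6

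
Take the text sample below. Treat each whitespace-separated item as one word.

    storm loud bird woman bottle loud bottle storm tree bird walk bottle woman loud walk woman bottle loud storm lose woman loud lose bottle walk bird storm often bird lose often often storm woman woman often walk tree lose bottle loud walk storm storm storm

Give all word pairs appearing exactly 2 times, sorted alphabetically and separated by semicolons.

Bigram counts meeting the condition (exactly 2 times):
  lose bottle: 2
  loud walk: 2
  storm storm: 2
  woman bottle: 2
  woman loud: 2

lose bottle; loud walk; storm storm; woman bottle; woman loud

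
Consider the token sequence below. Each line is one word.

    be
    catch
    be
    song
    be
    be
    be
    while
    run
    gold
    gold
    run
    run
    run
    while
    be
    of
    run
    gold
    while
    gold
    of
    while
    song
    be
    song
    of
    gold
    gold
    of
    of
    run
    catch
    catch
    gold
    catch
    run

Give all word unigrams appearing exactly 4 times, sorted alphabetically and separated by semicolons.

Unigram counts meeting the condition (exactly 4 times):
  catch: 4
  while: 4

catch; while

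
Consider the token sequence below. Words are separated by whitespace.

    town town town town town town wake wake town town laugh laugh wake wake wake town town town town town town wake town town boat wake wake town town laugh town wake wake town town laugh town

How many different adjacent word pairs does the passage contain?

37 tokens → 36 bigram windows in total.
Repeated bigrams (each contributes count−1 duplicates):
  town town: 14
  wake town: 5
  wake wake: 5
  town laugh: 3
  town wake: 3
  laugh town: 2
26 duplicate windows → 36 − 26 = 10 distinct.

10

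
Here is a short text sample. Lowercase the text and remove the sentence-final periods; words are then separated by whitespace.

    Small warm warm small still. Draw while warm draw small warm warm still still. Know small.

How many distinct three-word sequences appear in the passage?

16 tokens → 14 trigram windows in total.
Repeated trigrams (each contributes count−1 duplicates):
  small warm warm: 2
1 duplicate windows → 14 − 1 = 13 distinct.

13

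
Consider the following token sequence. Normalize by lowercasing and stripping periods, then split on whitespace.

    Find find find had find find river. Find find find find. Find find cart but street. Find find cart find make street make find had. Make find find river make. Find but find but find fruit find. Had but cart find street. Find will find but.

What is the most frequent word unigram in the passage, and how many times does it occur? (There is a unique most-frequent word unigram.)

Unigram frequencies (highest first):
  find: 24
  but: 5
  make: 4
  had: 3
  cart: 3
  street: 3
  … (3 more, each ≤ 2)

"find", 24 times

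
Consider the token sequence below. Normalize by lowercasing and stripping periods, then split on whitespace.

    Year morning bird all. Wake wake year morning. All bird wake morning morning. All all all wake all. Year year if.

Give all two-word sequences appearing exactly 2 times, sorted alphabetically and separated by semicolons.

Bigram counts meeting the condition (exactly 2 times):
  all all: 2
  all wake: 2
  morning all: 2
  year morning: 2

all all; all wake; morning all; year morning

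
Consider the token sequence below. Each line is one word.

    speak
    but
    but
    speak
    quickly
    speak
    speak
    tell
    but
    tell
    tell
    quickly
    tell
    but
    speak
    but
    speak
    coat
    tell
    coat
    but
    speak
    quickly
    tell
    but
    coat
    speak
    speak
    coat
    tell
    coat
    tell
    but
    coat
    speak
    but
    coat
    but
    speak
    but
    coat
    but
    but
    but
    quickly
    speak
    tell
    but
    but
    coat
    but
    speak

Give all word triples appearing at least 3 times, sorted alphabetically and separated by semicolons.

Trigram counts meeting the condition (at least 3 times):
  but coat but: 3
  coat but speak: 3

but coat but; coat but speak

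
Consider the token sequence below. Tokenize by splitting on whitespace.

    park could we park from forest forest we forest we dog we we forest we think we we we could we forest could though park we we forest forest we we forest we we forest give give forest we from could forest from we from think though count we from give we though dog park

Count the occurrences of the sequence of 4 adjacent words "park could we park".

1

Scanning the 52 overlapping 4-gram windows for "park could we park":
  position 1–4: park could we park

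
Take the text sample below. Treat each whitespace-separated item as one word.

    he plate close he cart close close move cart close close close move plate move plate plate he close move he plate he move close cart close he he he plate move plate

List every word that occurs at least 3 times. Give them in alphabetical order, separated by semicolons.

cart; close; he; move; plate

Unigram counts meeting the condition (at least 3 times):
  cart: 3
  close: 9
  he: 8
  move: 6
  plate: 7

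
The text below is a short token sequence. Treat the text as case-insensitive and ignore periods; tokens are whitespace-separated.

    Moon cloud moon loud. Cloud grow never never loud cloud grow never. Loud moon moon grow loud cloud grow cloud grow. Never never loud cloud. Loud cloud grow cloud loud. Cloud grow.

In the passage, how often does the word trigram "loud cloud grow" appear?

5

Scanning the 30 overlapping trigram windows for "loud cloud grow":
  position 4–6: loud cloud grow
  position 9–11: loud cloud grow
  position 17–19: loud cloud grow
  position 26–28: loud cloud grow
  position 30–32: loud cloud grow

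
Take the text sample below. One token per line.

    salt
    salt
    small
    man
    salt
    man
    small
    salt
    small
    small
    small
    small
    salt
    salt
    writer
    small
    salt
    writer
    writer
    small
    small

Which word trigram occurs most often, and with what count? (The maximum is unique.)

Trigram frequencies (highest first):
  small small small: 2
  salt salt small: 1
  salt small man: 1
  small man salt: 1
  man salt man: 1
  salt man small: 1
  … (12 more, each ≤ 1)

"small small small", 2 times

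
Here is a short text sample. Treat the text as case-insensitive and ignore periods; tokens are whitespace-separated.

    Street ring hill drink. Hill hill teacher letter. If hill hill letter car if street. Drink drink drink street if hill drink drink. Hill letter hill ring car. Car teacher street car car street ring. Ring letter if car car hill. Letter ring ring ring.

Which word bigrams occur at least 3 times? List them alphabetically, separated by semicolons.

Bigram counts meeting the condition (at least 3 times):
  car car: 3
  drink drink: 3
  hill letter: 3
  ring ring: 3

car car; drink drink; hill letter; ring ring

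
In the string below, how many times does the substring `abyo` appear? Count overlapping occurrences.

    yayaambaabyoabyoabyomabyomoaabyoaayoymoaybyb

Sliding a length-4 window over the 44 characters (41 positions):
  position 9–12: abyo
  position 13–16: abyo
  position 17–20: abyo
  position 22–25: abyo
  position 29–32: abyo

5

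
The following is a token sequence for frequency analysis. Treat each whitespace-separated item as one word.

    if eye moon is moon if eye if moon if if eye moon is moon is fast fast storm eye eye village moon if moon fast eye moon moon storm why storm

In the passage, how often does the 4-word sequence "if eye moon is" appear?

2

Scanning the 29 overlapping 4-gram windows for "if eye moon is":
  position 1–4: if eye moon is
  position 11–14: if eye moon is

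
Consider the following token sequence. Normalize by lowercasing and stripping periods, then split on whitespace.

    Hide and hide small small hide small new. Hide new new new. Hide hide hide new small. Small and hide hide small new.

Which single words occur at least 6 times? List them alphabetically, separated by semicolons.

Unigram counts meeting the condition (at least 6 times):
  hide: 9
  new: 6
  small: 6

hide; new; small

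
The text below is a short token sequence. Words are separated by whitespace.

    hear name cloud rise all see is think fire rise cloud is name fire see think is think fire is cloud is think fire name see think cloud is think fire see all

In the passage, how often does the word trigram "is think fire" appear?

4

Scanning the 31 overlapping trigram windows for "is think fire":
  position 7–9: is think fire
  position 17–19: is think fire
  position 22–24: is think fire
  position 29–31: is think fire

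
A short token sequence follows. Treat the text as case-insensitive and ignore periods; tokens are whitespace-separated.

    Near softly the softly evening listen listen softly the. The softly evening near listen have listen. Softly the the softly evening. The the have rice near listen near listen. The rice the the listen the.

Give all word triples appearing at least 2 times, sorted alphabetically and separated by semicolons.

listen softly the; softly the the; the softly evening; the the softly

Trigram counts meeting the condition (at least 2 times):
  listen softly the: 2
  softly the the: 2
  the softly evening: 3
  the the softly: 2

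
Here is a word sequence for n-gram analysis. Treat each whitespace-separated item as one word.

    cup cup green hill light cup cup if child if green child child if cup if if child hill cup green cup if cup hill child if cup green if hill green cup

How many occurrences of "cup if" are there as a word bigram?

3

Scanning the 32 overlapping bigram windows for "cup if":
  position 7–8: cup if
  position 15–16: cup if
  position 22–23: cup if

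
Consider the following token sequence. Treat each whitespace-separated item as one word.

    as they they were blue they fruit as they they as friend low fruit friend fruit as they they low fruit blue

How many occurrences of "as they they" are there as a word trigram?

Scanning the 20 overlapping trigram windows for "as they they":
  position 1–3: as they they
  position 8–10: as they they
  position 17–19: as they they

3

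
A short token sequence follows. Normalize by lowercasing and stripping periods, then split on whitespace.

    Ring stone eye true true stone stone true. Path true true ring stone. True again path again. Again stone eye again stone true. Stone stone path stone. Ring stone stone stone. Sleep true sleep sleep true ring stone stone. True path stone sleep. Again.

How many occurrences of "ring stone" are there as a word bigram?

4

Scanning the 43 overlapping bigram windows for "ring stone":
  position 1–2: ring stone
  position 12–13: ring stone
  position 28–29: ring stone
  position 37–38: ring stone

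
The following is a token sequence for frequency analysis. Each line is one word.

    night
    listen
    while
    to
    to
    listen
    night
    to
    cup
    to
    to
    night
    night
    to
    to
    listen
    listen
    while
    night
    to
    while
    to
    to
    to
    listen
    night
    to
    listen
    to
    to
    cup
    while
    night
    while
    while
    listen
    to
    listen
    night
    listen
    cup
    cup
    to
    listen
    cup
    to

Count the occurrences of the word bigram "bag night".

0

Scanning the 45 overlapping bigram windows for "bag night":
  (none found)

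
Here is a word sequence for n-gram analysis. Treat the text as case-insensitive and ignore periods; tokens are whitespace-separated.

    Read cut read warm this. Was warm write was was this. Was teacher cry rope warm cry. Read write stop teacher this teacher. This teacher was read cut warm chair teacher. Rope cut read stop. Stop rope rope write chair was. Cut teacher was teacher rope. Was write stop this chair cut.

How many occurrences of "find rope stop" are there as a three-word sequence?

Scanning the 50 overlapping trigram windows for "find rope stop":
  (none found)

0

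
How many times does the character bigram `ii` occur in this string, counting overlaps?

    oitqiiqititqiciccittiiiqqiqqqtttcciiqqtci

4

Sliding a length-2 window over the 41 characters (40 positions):
  position 5–6: ii
  position 21–22: ii
  position 22–23: ii
  position 35–36: ii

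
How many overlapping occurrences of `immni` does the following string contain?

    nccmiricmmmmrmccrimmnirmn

1

Sliding a length-5 window over the 25 characters (21 positions):
  position 18–22: immni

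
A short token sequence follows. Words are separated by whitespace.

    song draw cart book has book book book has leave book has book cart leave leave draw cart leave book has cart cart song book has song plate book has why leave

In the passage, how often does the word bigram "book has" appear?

Scanning the 31 overlapping bigram windows for "book has":
  position 4–5: book has
  position 8–9: book has
  position 11–12: book has
  position 20–21: book has
  position 25–26: book has
  position 29–30: book has

6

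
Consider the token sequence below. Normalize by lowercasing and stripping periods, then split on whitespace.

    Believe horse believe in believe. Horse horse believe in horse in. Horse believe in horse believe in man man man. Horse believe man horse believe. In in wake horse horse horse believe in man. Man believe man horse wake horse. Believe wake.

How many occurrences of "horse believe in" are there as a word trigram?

Scanning the 40 overlapping trigram windows for "horse believe in":
  position 2–4: horse believe in
  position 7–9: horse believe in
  position 12–14: horse believe in
  position 15–17: horse believe in
  position 24–26: horse believe in
  position 31–33: horse believe in

6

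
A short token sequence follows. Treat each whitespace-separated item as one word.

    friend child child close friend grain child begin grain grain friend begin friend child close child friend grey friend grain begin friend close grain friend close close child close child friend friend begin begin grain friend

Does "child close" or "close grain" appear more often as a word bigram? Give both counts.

"child close" (3 vs 1)

"child close": 3 occurrences
"close grain": 1 occurrence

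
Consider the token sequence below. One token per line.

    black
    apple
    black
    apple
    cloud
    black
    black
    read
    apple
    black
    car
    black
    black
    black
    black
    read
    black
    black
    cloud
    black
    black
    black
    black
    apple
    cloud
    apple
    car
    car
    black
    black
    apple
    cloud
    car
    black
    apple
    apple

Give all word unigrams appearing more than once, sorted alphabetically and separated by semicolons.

apple; black; car; cloud; read

Unigram counts meeting the condition (more than once):
  apple: 8
  black: 18
  car: 4
  cloud: 4
  read: 2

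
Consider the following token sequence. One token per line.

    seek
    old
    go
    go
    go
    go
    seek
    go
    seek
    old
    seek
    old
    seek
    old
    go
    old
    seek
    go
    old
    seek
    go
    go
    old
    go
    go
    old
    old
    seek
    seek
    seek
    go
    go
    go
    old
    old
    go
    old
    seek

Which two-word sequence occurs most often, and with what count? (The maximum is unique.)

Bigram frequencies (highest first):
  go go: 7
  old seek: 6
  go old: 6
  seek old: 4
  old go: 4
  seek go: 4
  … (3 more, each ≤ 2)

"go go", 7 times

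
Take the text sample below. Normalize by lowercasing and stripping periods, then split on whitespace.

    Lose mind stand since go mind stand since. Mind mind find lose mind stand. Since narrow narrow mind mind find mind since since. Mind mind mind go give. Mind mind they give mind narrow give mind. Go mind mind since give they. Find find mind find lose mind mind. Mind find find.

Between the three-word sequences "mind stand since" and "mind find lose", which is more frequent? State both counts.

"mind stand since": 3 occurrences
"mind find lose": 2 occurrences

"mind stand since" (3 vs 2)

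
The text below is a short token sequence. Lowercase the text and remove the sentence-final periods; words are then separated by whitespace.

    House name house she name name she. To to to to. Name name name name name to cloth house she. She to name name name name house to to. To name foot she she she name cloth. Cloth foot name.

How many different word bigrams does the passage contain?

20

40 tokens → 39 bigram windows in total.
Repeated bigrams (each contributes count−1 duplicates):
  name name: 8
  to to: 5
  she she: 3
  to name: 3
  house she: 2
  name house: 2
  she name: 2
  she to: 2
19 duplicate windows → 39 − 19 = 20 distinct.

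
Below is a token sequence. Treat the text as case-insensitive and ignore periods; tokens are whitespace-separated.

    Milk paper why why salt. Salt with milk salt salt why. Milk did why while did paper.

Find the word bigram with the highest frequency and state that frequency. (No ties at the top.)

Bigram frequencies (highest first):
  salt salt: 2
  milk paper: 1
  paper why: 1
  why why: 1
  why salt: 1
  salt with: 1
  … (9 more, each ≤ 1)

"salt salt", 2 times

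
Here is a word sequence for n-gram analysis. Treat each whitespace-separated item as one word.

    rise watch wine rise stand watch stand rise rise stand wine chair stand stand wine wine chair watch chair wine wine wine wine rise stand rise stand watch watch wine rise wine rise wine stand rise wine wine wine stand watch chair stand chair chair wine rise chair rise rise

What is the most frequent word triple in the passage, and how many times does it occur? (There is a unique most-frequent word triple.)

"wine wine wine", 3 times

Trigram frequencies (highest first):
  wine wine wine: 3
  watch wine rise: 2
  wine rise stand: 2
  rise stand watch: 2
  wine rise wine: 2
  rise watch wine: 1
  … (36 more, each ≤ 1)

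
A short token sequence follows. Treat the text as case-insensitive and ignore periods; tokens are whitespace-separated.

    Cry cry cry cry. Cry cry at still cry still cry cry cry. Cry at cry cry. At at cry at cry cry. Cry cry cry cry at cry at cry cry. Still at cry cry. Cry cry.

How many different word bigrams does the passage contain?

38 tokens → 37 bigram windows in total.
Repeated bigrams (each contributes count−1 duplicates):
  cry cry: 18
  at cry: 6
  cry at: 6
  cry still: 2
  still cry: 2
29 duplicate windows → 37 − 29 = 8 distinct.

8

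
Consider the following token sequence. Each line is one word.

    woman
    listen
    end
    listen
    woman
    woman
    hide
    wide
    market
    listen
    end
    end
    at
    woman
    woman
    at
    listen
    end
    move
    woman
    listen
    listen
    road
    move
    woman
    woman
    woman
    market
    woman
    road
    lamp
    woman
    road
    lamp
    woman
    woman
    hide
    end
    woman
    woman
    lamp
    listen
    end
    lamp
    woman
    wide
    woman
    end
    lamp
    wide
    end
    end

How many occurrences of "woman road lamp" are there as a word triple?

Scanning the 50 overlapping trigram windows for "woman road lamp":
  position 29–31: woman road lamp
  position 32–34: woman road lamp

2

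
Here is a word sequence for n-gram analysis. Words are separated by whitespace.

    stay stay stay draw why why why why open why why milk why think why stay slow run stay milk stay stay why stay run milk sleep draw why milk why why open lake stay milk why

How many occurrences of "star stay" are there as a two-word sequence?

Scanning the 36 overlapping bigram windows for "star stay":
  (none found)

0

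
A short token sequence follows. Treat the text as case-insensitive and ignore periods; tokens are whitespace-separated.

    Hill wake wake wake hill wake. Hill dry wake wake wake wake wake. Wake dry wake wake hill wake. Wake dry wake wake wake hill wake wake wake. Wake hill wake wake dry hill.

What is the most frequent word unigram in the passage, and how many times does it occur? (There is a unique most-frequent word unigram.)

"wake", 23 times

Unigram frequencies (highest first):
  wake: 23
  hill: 7
  dry: 4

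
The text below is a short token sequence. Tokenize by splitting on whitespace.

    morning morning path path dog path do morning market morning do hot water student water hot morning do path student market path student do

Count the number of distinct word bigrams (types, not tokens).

21

24 tokens → 23 bigram windows in total.
Repeated bigrams (each contributes count−1 duplicates):
  morning do: 2
  path student: 2
2 duplicate windows → 23 − 2 = 21 distinct.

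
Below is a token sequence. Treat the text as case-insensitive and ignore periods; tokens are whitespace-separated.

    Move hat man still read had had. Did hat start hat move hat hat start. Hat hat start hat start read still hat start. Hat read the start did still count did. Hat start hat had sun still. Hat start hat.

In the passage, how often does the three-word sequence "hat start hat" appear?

Scanning the 39 overlapping trigram windows for "hat start hat":
  position 9–11: hat start hat
  position 14–16: hat start hat
  position 17–19: hat start hat
  position 23–25: hat start hat
  position 33–35: hat start hat
  position 39–41: hat start hat

6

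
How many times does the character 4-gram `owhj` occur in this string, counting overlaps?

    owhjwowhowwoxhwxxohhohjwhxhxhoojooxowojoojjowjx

1

Sliding a length-4 window over the 47 characters (44 positions):
  position 1–4: owhj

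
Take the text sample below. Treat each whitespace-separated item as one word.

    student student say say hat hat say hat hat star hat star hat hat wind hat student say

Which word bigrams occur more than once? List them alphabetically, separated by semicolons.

Bigram counts meeting the condition (more than once):
  hat hat: 3
  hat star: 2
  say hat: 2
  star hat: 2
  student say: 2

hat hat; hat star; say hat; star hat; student say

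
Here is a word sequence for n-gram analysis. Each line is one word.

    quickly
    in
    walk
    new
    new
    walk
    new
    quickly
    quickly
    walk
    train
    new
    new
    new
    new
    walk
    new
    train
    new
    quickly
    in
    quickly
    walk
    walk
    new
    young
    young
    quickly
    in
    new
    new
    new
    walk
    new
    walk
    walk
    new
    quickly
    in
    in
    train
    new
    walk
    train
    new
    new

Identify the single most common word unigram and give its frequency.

"new", 18 times

Unigram frequencies (highest first):
  new: 18
  walk: 10
  quickly: 7
  in: 5
  train: 4
  young: 2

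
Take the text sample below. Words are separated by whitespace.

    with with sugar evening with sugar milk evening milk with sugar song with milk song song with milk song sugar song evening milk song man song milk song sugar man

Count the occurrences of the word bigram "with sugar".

Scanning the 29 overlapping bigram windows for "with sugar":
  position 2–3: with sugar
  position 5–6: with sugar
  position 10–11: with sugar

3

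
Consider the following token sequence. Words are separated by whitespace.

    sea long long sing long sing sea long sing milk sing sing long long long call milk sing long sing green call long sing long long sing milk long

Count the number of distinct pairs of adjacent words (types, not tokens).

29 tokens → 28 bigram windows in total.
Repeated bigrams (each contributes count−1 duplicates):
  long sing: 6
  long long: 4
  sing long: 4
  milk sing: 2
  sea long: 2
  sing milk: 2
14 duplicate windows → 28 − 14 = 14 distinct.

14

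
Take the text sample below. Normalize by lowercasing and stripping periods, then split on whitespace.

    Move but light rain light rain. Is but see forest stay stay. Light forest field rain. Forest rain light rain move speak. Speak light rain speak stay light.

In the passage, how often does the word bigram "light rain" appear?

Scanning the 27 overlapping bigram windows for "light rain":
  position 3–4: light rain
  position 5–6: light rain
  position 19–20: light rain
  position 24–25: light rain

4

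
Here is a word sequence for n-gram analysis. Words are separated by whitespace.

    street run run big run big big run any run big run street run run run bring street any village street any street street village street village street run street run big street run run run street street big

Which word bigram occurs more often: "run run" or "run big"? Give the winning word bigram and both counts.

"run run" (5 vs 4)

"run run": 5 occurrences
"run big": 4 occurrences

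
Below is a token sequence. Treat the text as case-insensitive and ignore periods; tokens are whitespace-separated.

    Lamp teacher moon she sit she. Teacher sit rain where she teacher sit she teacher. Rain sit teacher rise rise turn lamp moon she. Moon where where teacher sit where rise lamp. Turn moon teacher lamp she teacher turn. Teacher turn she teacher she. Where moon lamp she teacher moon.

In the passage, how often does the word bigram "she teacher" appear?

6

Scanning the 49 overlapping bigram windows for "she teacher":
  position 6–7: she teacher
  position 11–12: she teacher
  position 14–15: she teacher
  position 37–38: she teacher
  position 42–43: she teacher
  position 48–49: she teacher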